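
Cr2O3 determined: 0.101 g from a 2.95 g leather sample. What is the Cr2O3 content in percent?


3.42%


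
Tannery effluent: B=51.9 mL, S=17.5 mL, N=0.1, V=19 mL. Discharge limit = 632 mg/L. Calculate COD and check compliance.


COD = 1448.4 mg/L
Compliant: No

COD = (51.9 - 17.5) x 0.1 x 8000 / 19 = 1448.4 mg/L
Limit: 632 mg/L
Compliant: No


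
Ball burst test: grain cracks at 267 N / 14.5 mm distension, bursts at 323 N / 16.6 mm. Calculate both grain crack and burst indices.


Crack index = 267 / 14.5 = 18.4 N/mm
Burst index = 323 / 16.6 = 19.5 N/mm


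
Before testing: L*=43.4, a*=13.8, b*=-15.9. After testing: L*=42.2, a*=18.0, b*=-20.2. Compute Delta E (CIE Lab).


Delta E = 6.13

dL = 42.2 - 43.4 = -1.2
da = 18.0 - 13.8 = 4.2
db = -20.2 - (-15.9) = -4.3
dE = sqrt((-1.2)^2 + (4.2)^2 + (-4.3)^2) = 6.13


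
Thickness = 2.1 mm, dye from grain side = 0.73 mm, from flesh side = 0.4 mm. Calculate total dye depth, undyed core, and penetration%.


Total dyed = 1.13 mm
Undyed core = 0.97 mm
Penetration = 53.8%

Total dyed = 0.73 + 0.4 = 1.13 mm
Undyed core = 2.1 - 1.13 = 0.97 mm
Penetration = 1.13 / 2.1 x 100 = 53.8%


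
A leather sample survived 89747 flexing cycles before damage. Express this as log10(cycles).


log10(89747) = 4.95


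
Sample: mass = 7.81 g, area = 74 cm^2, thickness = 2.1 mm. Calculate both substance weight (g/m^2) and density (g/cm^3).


Substance weight = 1055.4 g/m^2
Density = 0.503 g/cm^3

SW = 7.81 / 74 x 10000 = 1055.4 g/m^2
Volume = 74 x 2.1 / 10 = 15.54 cm^3
Density = 7.81 / 15.54 = 0.503 g/cm^3


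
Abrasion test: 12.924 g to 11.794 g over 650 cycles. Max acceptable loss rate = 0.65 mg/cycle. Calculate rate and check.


Rate = 1.738 mg/cycle
Passes: No

Loss = 12.924 - 11.794 = 1.130 g
Rate = 1.130 g / 650 cycles x 1000 = 1.738 mg/cycle
Max = 0.65 mg/cycle
Passes: No


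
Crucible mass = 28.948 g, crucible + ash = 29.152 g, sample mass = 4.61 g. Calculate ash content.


Ash mass = 29.152 - 28.948 = 0.204 g
Ash% = 0.204 / 4.61 x 100 = 4.43%


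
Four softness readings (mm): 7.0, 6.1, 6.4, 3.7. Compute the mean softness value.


5.80 mm

Sum = 7.0 + 6.1 + 6.4 + 3.7
Mean = 23.2 / 4 = 5.80 mm


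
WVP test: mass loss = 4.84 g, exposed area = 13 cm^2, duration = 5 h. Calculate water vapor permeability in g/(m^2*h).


WVP = mass_loss / (area x time) x 10000
WVP = 4.84 / (13 x 5) x 10000
WVP = 4.84 / 65 x 10000 = 744.62 g/(m^2*h)


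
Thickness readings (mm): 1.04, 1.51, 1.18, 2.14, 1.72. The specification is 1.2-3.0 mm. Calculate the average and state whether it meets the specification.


Sum = 7.59
Average = 7.59 / 5 = 1.52 mm
Specification range: 1.2 to 3.0 mm
Within spec: Yes


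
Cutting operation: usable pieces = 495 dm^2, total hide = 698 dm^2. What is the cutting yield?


Yield = usable / total x 100
Yield = 495 / 698 x 100 = 70.9%


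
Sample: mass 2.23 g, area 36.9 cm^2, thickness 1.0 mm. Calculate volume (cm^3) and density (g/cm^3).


Thickness in cm = 1.0 / 10 = 0.10 cm
Volume = 36.9 x 0.10 = 3.690 cm^3
Density = 2.23 / 3.690 = 0.604 g/cm^3


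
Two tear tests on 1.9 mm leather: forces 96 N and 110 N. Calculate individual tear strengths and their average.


Tear 1 = 50.5 N/mm
Tear 2 = 57.9 N/mm
Average = 54.2 N/mm

Tear 1 = 96 / 1.9 = 50.5 N/mm
Tear 2 = 110 / 1.9 = 57.9 N/mm
Average = (50.5 + 57.9) / 2 = 54.2 N/mm


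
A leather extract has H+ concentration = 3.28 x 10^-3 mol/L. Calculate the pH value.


pH = -log10[H+]
pH = -log10(3.28 x 10^-3) = 2.48


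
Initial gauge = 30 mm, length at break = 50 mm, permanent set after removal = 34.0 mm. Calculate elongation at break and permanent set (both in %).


Elongation at break = (50 - 30) / 30 x 100 = 66.7%
Permanent set = (34.0 - 30) / 30 x 100 = 13.3%


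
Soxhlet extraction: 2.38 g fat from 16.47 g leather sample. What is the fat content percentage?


14.5%

Fat content = 2.38 / 16.47 x 100
Fat = 14.5%


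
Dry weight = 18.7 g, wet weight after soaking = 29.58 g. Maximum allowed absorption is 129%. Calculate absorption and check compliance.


Absorption = 58.2%
Compliant: Yes

WA = (29.58 - 18.7) / 18.7 x 100 = 58.2%
Maximum allowed: 129%
Compliant: Yes


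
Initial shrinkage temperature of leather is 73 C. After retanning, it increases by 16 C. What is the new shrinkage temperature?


89 C


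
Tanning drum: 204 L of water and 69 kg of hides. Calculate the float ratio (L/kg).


3.0


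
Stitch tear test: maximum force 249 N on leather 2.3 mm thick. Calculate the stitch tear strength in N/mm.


Stitch tear strength = force / thickness
STS = 249 / 2.3 = 108.3 N/mm


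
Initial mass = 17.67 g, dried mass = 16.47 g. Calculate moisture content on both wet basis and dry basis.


Wet basis = 6.8%
Dry basis = 7.3%

Moisture lost = 17.67 - 16.47 = 1.20 g
Wet basis MC = 1.20 / 17.67 x 100 = 6.8%
Dry basis MC = 1.20 / 16.47 x 100 = 7.3%


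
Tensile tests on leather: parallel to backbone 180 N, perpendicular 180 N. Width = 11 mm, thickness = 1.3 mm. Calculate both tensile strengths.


Parallel = 12.59 N/mm^2
Perpendicular = 12.59 N/mm^2

Area = 11 x 1.3 = 14.3 mm^2
TS (parallel) = 180 / 14.3 = 12.59 N/mm^2
TS (perpendicular) = 180 / 14.3 = 12.59 N/mm^2


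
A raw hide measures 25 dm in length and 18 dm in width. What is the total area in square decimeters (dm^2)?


Area = length x width
Area = 25 x 18 = 450 dm^2


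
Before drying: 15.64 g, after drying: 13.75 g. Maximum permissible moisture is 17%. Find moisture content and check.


MC = (15.64 - 13.75) / 15.64 x 100 = 12.1%
Maximum: 17%
Acceptable: Yes


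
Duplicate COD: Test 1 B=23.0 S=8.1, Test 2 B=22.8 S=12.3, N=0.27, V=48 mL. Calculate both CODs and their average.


COD1 = 670.5 mg/L
COD2 = 472.5 mg/L
Average = 571.5 mg/L

COD1 = (23.0 - 8.1) x 0.27 x 8000 / 48 = 670.5 mg/L
COD2 = (22.8 - 12.3) x 0.27 x 8000 / 48 = 472.5 mg/L
Average = (670.5 + 472.5) / 2 = 571.5 mg/L


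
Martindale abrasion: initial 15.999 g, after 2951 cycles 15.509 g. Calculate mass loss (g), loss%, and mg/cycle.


Mass loss = 0.490 g
Loss = 3.06%
Rate = 0.166 mg/cycle

Loss = 15.999 - 15.509 = 0.490 g
Loss% = 0.490 / 15.999 x 100 = 3.06%
Rate = 0.490 / 2951 x 1000 = 0.166 mg/cycle


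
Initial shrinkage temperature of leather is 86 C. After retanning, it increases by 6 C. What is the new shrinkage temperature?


New Ts = 86 + 6 = 92 C


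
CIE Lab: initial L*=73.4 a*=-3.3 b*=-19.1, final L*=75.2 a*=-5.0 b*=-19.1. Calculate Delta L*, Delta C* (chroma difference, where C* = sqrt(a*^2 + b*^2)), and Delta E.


Delta L* = 1.8
Delta C* = 0.36
Delta E = 2.48


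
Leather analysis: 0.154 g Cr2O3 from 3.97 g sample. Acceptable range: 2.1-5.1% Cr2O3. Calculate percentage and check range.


Cr2O3% = 0.154 / 3.97 x 100 = 3.88%
Acceptable range: 2.1 to 5.1%
Within range: Yes


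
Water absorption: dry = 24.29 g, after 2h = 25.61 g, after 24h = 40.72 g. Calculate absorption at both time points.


2h absorption = 5.4%
24h absorption = 67.6%

WA (2h) = (25.61 - 24.29) / 24.29 x 100 = 5.4%
WA (24h) = (40.72 - 24.29) / 24.29 x 100 = 67.6%


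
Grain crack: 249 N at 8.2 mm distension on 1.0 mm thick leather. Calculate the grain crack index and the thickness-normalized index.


Crack index = 30.4 N/mm
Normalized index = 30.4 N/mm per mm


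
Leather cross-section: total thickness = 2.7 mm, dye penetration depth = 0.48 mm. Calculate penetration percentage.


17.8%

Penetration% = 0.48 / 2.7 x 100
Penetration = 17.8%


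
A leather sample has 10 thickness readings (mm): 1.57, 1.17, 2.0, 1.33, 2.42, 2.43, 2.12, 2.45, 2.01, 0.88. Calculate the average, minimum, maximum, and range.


Sum = 18.38
Average = 18.38 / 10 = 1.84 mm
Minimum = 0.88 mm
Maximum = 2.45 mm
Range = 2.45 - 0.88 = 1.57 mm


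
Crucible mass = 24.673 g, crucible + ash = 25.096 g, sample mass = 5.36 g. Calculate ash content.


Ash mass = 0.423 g
Ash content = 7.89%

Ash mass = 25.096 - 24.673 = 0.423 g
Ash% = 0.423 / 5.36 x 100 = 7.89%


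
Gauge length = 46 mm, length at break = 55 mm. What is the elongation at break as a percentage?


19.6%


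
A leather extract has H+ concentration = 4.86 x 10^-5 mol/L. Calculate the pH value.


pH = -log10[H+]
pH = -log10(4.86 x 10^-5) = 4.31


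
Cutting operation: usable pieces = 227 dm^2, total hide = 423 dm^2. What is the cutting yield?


53.7%

Yield = usable / total x 100
Yield = 227 / 423 x 100 = 53.7%


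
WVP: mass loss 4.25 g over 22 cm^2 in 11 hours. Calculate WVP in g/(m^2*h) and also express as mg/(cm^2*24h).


WVP = 4.25 / (22 x 11) x 10000 = 175.62 g/(m^2*h)
Mass loss in mg = 4.25 x 1000 = 4250 mg
Per cm^2 per 24h in mg: 4250 x 24 / (22 x 11) = 102000 / 242 = 421.49 mg/(cm^2*24h)


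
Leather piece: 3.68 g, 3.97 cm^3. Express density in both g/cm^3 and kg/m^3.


0.927 g/cm^3
927 kg/m^3

Density = 3.68 / 3.97 = 0.927 g/cm^3
Convert: 0.927 x 1000 = 927 kg/m^3


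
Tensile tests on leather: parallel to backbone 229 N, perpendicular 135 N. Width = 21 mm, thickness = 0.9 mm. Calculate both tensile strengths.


Parallel = 12.12 N/mm^2
Perpendicular = 7.14 N/mm^2

Area = 21 x 0.9 = 18.9 mm^2
TS (parallel) = 229 / 18.9 = 12.12 N/mm^2
TS (perpendicular) = 135 / 18.9 = 7.14 N/mm^2


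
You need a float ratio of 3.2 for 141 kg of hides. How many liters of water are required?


451.2 L

Water = hide weight x target ratio
Water = 141 x 3.2 = 451.2 L


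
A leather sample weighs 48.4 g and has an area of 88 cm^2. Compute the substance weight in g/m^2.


Substance weight = mass / area x 10000
SW = 48.4 / 88 x 10000
SW = 5500.0 g/m^2


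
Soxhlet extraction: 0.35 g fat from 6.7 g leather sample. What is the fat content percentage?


5.2%

Fat content = 0.35 / 6.7 x 100
Fat = 5.2%


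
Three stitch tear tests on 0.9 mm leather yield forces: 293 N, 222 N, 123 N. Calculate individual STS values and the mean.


STS1 = 325.6 N/mm
STS2 = 246.7 N/mm
STS3 = 136.7 N/mm
Mean = 236.3 N/mm


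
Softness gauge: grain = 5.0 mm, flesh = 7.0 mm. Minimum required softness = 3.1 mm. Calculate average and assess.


Average = (5.0 + 7.0) / 2 = 6.00 mm
Minimum = 3.1 mm
Meets requirement: Yes


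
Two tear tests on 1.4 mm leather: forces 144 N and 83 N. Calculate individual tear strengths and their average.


Tear 1 = 144 / 1.4 = 102.9 N/mm
Tear 2 = 83 / 1.4 = 59.3 N/mm
Average = (102.9 + 59.3) / 2 = 81.1 N/mm


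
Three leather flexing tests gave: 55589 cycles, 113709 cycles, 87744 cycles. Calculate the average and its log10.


Average = (55589 + 113709 + 87744) / 3 = 85681 cycles
log10(85681) = 4.93


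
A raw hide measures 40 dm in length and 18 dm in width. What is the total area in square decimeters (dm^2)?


720 dm^2

Area = length x width
Area = 40 x 18 = 720 dm^2


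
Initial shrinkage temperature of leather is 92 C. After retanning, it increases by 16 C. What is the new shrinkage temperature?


New Ts = 92 + 16 = 108 C


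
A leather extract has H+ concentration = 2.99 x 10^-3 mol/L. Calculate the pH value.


pH = 2.52

pH = -log10[H+]
pH = -log10(2.99 x 10^-3) = 2.52


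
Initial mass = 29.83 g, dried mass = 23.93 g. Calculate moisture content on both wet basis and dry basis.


Wet basis = 19.8%
Dry basis = 24.7%


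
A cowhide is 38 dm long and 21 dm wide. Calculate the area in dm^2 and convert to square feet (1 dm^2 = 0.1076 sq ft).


798 dm^2
85.86 sq ft

Area = 38 x 21 = 798 dm^2
Conversion: 798 x 0.1076 = 85.86 sq ft


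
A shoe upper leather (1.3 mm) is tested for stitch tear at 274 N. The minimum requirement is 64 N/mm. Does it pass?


STS = 274 / 1.3 = 210.8 N/mm
Minimum required: 64 N/mm
Passes: Yes


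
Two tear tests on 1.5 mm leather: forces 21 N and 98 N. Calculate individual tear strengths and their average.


Tear 1 = 21 / 1.5 = 14.0 N/mm
Tear 2 = 98 / 1.5 = 65.3 N/mm
Average = (14.0 + 65.3) / 2 = 39.7 N/mm


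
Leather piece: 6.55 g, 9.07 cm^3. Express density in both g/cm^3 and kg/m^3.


0.722 g/cm^3
722 kg/m^3

Density = 6.55 / 9.07 = 0.722 g/cm^3
Convert: 0.722 x 1000 = 722 kg/m^3


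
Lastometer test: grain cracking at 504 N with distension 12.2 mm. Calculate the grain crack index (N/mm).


41.3 N/mm

Grain crack index = force / distension
Index = 504 / 12.2 = 41.3 N/mm


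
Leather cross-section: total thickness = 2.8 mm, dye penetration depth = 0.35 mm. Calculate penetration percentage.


12.5%


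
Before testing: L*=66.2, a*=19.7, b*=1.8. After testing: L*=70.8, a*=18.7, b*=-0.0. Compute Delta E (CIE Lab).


dL = 70.8 - 66.2 = 4.6
da = 18.7 - 19.7 = -1.0
db = -0.0 - 1.8 = -1.8
dE = sqrt((4.6)^2 + (-1.0)^2 + (-1.8)^2) = 5.04


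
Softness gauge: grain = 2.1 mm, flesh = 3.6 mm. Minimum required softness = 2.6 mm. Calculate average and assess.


Average softness = 2.85 mm
Meets requirement: Yes

Average = (2.1 + 3.6) / 2 = 2.85 mm
Minimum = 2.6 mm
Meets requirement: Yes


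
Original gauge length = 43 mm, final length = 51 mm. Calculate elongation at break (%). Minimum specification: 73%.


Elongation = 18.6%
Meets spec: No

Extension = 51 - 43 = 8 mm
Elongation = 8 / 43 x 100 = 18.6%
Minimum required: 73%
Meets specification: No


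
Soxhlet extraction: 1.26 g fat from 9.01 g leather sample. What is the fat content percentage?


14.0%

Fat content = 1.26 / 9.01 x 100
Fat = 14.0%


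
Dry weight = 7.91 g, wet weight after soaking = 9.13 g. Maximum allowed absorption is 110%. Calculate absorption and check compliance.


Absorption = 15.4%
Compliant: Yes

WA = (9.13 - 7.91) / 7.91 x 100 = 15.4%
Maximum allowed: 110%
Compliant: Yes


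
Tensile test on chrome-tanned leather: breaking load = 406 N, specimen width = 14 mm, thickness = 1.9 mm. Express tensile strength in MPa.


Cross-section = 14 x 1.9 = 26.6 mm^2
TS = 406 / 26.6 = 15.26 MPa
(1 N/mm^2 = 1 MPa)


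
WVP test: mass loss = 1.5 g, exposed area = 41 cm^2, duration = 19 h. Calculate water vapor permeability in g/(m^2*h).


WVP = mass_loss / (area x time) x 10000
WVP = 1.5 / (41 x 19) x 10000
WVP = 1.5 / 779 x 10000 = 19.26 g/(m^2*h)


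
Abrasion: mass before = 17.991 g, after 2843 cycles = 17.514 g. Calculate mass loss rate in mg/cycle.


0.168 mg/cycle

Mass loss = 17.991 - 17.514 = 0.477 g
Rate = 0.477 / 2843 x 1000 = 0.168 mg/cycle


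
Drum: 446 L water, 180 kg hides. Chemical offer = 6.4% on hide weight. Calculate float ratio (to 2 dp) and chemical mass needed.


Float ratio = 446 / 180 = 2.48
Chemical = 180 x 6.4 / 100 = 11.52 kg


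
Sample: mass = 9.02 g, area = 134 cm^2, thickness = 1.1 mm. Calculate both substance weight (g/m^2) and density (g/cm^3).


Substance weight = 673.1 g/m^2
Density = 0.612 g/cm^3


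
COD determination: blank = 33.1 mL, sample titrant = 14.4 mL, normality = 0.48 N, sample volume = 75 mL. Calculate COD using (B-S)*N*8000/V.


COD = (33.1 - 14.4) x 0.48 x 8000 / 75
COD = 18.7 x 0.48 x 8000 / 75
COD = 957.4 mg/L


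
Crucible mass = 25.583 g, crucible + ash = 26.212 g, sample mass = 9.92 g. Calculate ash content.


Ash mass = 26.212 - 25.583 = 0.629 g
Ash% = 0.629 / 9.92 x 100 = 6.34%


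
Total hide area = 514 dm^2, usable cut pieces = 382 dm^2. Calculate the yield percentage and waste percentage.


Yield = 74.3%
Waste = 25.7%


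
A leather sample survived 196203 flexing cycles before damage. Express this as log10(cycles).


log10(196203) = 5.29


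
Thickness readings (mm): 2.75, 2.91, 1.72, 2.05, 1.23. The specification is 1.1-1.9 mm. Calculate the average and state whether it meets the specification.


Sum = 10.66
Average = 10.66 / 5 = 2.13 mm
Specification range: 1.1 to 1.9 mm
Within spec: No


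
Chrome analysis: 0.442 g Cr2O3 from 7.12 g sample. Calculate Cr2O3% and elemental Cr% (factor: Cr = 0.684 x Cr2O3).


Cr2O3 = 6.21%
Cr = 4.25%

Cr2O3% = 0.442 / 7.12 x 100 = 6.21%
Cr% = 6.21 x 0.684 = 4.25%


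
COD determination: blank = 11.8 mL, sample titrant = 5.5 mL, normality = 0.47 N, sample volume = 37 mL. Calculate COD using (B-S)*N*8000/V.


640.2 mg/L

COD = (11.8 - 5.5) x 0.47 x 8000 / 37
COD = 6.3 x 0.47 x 8000 / 37
COD = 640.2 mg/L


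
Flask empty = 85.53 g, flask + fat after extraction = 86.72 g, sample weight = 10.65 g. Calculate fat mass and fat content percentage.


Fat mass = 86.72 - 85.53 = 1.19 g
Fat% = 1.19 / 10.65 x 100 = 11.2%


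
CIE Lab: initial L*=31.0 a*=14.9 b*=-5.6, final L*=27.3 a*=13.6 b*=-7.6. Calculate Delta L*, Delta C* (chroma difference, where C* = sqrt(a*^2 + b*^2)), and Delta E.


Delta L* = -3.7
Delta C* = -0.34
Delta E = 4.40

Delta L* = 27.3 - 31.0 = -3.7
C1* = sqrt((14.9)^2 + (-5.6)^2) = 15.918
C2* = sqrt((13.6)^2 + (-7.6)^2) = 15.579
Delta C* = 15.579 - 15.918 = -0.34
Delta E = sqrt((-3.7)^2 + (-1.3)^2 + (-2.0)^2) = 4.40


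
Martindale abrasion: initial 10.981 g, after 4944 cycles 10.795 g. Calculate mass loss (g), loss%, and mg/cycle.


Mass loss = 0.186 g
Loss = 1.69%
Rate = 0.038 mg/cycle

Loss = 10.981 - 10.795 = 0.186 g
Loss% = 0.186 / 10.981 x 100 = 1.69%
Rate = 0.186 / 4944 x 1000 = 0.038 mg/cycle


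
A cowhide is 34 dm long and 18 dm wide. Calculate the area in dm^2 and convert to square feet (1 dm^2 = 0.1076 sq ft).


Area = 34 x 18 = 612 dm^2
Conversion: 612 x 0.1076 = 65.85 sq ft


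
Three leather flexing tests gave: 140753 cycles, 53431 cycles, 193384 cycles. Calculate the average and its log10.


Average = 129189 cycles
log10 = 5.11


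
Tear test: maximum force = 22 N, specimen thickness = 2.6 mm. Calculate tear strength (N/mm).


8.5 N/mm


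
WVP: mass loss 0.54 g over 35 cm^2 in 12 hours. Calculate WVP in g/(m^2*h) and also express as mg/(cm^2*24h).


WVP = 0.54 / (35 x 12) x 10000 = 12.86 g/(m^2*h)
Mass loss in mg = 0.54 x 1000 = 540 mg
Per cm^2 per 24h in mg: 540 x 24 / (35 x 12) = 12960 / 420 = 30.86 mg/(cm^2*24h)


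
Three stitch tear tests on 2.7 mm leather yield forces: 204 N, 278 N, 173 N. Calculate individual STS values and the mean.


STS1 = 75.6 N/mm
STS2 = 103.0 N/mm
STS3 = 64.1 N/mm
Mean = 80.9 N/mm

STS1 = 204 / 2.7 = 75.6 N/mm
STS2 = 278 / 2.7 = 103.0 N/mm
STS3 = 173 / 2.7 = 64.1 N/mm
Mean = (75.6 + 103.0 + 64.1) / 3 = 80.9 N/mm


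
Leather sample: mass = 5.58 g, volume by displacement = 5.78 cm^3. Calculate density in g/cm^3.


0.965 g/cm^3

Density = mass / volume
Density = 5.58 / 5.78 = 0.965 g/cm^3


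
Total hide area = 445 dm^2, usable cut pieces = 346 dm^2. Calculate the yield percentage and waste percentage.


Yield = 346 / 445 x 100 = 77.8%
Waste = 445 - 346 = 99 dm^2
Waste% = 100 - 77.8 = 22.2%


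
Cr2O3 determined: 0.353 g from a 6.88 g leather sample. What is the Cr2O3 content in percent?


5.13%

Cr2O3% = 0.353 / 6.88 x 100
Cr2O3% = 5.13%


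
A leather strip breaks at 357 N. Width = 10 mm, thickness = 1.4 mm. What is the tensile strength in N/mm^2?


Cross-sectional area = 10 x 1.4 = 14.0 mm^2
Tensile strength = 357 / 14.0 = 25.50 N/mm^2


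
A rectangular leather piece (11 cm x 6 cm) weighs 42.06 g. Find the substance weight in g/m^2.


Area = 11 x 6 = 66 cm^2
SW = 42.06 / 66 x 10000 = 6372.7 g/m^2


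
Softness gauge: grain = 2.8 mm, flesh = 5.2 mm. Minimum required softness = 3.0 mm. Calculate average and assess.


Average softness = 4.00 mm
Meets requirement: Yes

Average = (2.8 + 5.2) / 2 = 4.00 mm
Minimum = 3.0 mm
Meets requirement: Yes


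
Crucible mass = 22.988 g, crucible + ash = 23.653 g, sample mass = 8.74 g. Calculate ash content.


Ash mass = 0.665 g
Ash content = 7.61%

Ash mass = 23.653 - 22.988 = 0.665 g
Ash% = 0.665 / 8.74 x 100 = 7.61%


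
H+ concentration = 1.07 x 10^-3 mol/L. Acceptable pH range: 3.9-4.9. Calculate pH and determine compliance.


pH = -log10(1.07 x 10^-3) = 2.97
Range: 3.9 to 4.9
Compliant: No


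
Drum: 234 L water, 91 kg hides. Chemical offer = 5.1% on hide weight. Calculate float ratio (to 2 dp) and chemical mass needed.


Float ratio = 234 / 91 = 2.57
Chemical = 91 x 5.1 / 100 = 4.641 kg


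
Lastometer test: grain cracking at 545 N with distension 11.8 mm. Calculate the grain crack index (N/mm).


46.2 N/mm

Grain crack index = force / distension
Index = 545 / 11.8 = 46.2 N/mm


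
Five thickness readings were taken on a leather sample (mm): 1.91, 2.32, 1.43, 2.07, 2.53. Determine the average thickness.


2.05 mm

Sum = 1.91 + 2.32 + 1.43 + 2.07 + 2.53 = 10.26
Average = 10.26 / 5 = 2.05 mm


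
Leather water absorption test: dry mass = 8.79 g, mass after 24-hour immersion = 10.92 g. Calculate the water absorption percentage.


Water absorbed = 10.92 - 8.79 = 2.13 g
WA% = 2.13 / 8.79 x 100 = 24.2%


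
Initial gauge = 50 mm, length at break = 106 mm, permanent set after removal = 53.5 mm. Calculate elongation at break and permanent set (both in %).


Elongation at break = 112.0%
Permanent set = 7.0%

Elongation at break = (106 - 50) / 50 x 100 = 112.0%
Permanent set = (53.5 - 50) / 50 x 100 = 7.0%


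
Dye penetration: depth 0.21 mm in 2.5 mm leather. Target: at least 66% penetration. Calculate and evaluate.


Penetration = 8.4%
Meets target: No


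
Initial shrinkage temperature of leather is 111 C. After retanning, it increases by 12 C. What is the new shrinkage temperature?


123 C


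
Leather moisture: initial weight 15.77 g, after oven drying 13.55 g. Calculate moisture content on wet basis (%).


14.1%

Moisture = 15.77 - 13.55 = 2.22 g
MC = 2.22 / 15.77 x 100 = 14.1%


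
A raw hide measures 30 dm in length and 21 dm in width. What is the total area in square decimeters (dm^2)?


630 dm^2

Area = length x width
Area = 30 x 21 = 630 dm^2


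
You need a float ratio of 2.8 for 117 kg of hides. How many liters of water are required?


Water = hide weight x target ratio
Water = 117 x 2.8 = 327.6 L


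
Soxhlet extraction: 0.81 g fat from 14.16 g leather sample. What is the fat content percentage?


Fat content = 0.81 / 14.16 x 100
Fat = 5.7%


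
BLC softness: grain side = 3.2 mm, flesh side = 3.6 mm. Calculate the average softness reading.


3.40 mm


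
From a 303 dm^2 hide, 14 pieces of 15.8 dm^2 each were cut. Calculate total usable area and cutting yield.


Total usable = 14 x 15.8 = 221.2 dm^2
Yield = 221.2 / 303 x 100 = 73.0%


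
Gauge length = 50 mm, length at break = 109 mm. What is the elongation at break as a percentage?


Extension = 109 - 50 = 59 mm
Elongation = 59 / 50 x 100 = 118.0%


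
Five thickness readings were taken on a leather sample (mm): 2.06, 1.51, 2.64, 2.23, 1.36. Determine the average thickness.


Sum = 2.06 + 1.51 + 2.64 + 2.23 + 1.36 = 9.80
Average = 9.80 / 5 = 1.96 mm


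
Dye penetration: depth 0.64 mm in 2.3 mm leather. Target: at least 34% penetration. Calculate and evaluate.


Penetration = 0.64 / 2.3 x 100 = 27.8%
Target: 34%
Meets target: No


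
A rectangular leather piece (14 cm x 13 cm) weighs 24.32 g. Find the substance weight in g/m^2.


1336.3 g/m^2

Area = 14 x 13 = 182 cm^2
SW = 24.32 / 182 x 10000 = 1336.3 g/m^2


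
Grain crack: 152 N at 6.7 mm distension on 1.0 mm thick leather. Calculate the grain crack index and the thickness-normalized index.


Crack index = 22.7 N/mm
Normalized index = 22.7 N/mm per mm

Crack index = 152 / 6.7 = 22.7 N/mm
Normalized = 22.7 / 1.0 = 22.7 N/mm per mm


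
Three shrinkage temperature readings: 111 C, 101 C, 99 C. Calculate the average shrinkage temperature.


103.7 C

Average = (111 + 101 + 99) / 3
Average = 311 / 3 = 103.7 C


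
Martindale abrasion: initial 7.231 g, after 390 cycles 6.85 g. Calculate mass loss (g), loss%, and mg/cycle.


Mass loss = 0.381 g
Loss = 5.27%
Rate = 0.977 mg/cycle


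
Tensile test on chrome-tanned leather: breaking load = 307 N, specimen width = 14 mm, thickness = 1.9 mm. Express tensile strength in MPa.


Cross-section = 14 x 1.9 = 26.6 mm^2
TS = 307 / 26.6 = 11.54 MPa
(1 N/mm^2 = 1 MPa)


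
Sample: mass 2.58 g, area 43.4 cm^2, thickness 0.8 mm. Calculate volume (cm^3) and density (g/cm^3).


Volume = 3.472 cm^3
Density = 0.743 g/cm^3


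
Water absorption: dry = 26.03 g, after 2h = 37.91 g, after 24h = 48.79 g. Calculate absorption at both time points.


WA (2h) = (37.91 - 26.03) / 26.03 x 100 = 45.6%
WA (24h) = (48.79 - 26.03) / 26.03 x 100 = 87.4%


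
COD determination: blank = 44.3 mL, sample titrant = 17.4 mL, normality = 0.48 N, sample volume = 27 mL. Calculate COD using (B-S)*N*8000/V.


COD = (44.3 - 17.4) x 0.48 x 8000 / 27
COD = 26.9 x 0.48 x 8000 / 27
COD = 3825.8 mg/L


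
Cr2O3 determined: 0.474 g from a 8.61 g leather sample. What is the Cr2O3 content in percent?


Cr2O3% = 0.474 / 8.61 x 100
Cr2O3% = 5.51%


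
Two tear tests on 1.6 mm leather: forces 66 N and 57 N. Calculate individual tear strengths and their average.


Tear 1 = 66 / 1.6 = 41.3 N/mm
Tear 2 = 57 / 1.6 = 35.6 N/mm
Average = (41.3 + 35.6) / 2 = 38.5 N/mm


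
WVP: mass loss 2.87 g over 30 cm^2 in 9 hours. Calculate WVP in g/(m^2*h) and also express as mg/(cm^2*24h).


WVP = 2.87 / (30 x 9) x 10000 = 106.30 g/(m^2*h)
Mass loss in mg = 2.87 x 1000 = 2870 mg
Per cm^2 per 24h in mg: 2870 x 24 / (30 x 9) = 68880 / 270 = 255.11 mg/(cm^2*24h)


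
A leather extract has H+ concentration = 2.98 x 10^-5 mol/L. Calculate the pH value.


pH = -log10[H+]
pH = -log10(2.98 x 10^-5) = 4.53


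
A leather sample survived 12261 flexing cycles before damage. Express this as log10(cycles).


4.09

log10(12261) = 4.09


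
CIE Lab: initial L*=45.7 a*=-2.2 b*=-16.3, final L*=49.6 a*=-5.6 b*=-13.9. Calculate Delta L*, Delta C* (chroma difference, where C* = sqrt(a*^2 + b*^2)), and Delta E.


Delta L* = 49.6 - 45.7 = 3.9
C1* = sqrt((-2.2)^2 + (-16.3)^2) = 16.448
C2* = sqrt((-5.6)^2 + (-13.9)^2) = 14.986
Delta C* = 14.986 - 16.448 = -1.46
Delta E = sqrt((3.9)^2 + (-3.4)^2 + (2.4)^2) = 5.70


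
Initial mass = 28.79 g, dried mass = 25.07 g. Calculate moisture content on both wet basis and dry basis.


Wet basis = 12.9%
Dry basis = 14.8%

Moisture lost = 28.79 - 25.07 = 3.72 g
Wet basis MC = 3.72 / 28.79 x 100 = 12.9%
Dry basis MC = 3.72 / 25.07 x 100 = 14.8%


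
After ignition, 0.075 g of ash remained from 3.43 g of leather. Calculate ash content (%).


Ash% = 0.075 / 3.43 x 100
Ash% = 2.19%


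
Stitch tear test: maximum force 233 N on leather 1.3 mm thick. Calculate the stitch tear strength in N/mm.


179.2 N/mm


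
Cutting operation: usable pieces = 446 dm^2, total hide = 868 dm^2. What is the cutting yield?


51.4%


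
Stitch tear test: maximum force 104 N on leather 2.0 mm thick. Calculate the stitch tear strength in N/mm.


Stitch tear strength = force / thickness
STS = 104 / 2.0 = 52.0 N/mm


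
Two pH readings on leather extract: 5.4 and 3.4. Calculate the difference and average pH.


Difference = |5.4 - 3.4| = 2.0
Average = (5.4 + 3.4) / 2 = 4.40


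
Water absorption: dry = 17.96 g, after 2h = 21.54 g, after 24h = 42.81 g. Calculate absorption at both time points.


2h absorption = 19.9%
24h absorption = 138.4%

WA (2h) = (21.54 - 17.96) / 17.96 x 100 = 19.9%
WA (24h) = (42.81 - 17.96) / 17.96 x 100 = 138.4%


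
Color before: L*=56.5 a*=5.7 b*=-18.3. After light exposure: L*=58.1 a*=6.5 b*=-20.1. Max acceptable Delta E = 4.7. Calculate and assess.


Delta E = 2.54
Passes: Yes


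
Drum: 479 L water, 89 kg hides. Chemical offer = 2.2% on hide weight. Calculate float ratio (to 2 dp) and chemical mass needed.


Float ratio = 5.38
Chemical needed = 1.958 kg

Float ratio = 479 / 89 = 5.38
Chemical = 89 x 2.2 / 100 = 1.958 kg


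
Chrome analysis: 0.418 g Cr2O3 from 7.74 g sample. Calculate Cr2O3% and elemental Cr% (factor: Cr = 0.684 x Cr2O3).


Cr2O3% = 0.418 / 7.74 x 100 = 5.40%
Cr% = 5.40 x 0.684 = 3.69%


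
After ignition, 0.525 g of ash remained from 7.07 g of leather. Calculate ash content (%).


7.43%


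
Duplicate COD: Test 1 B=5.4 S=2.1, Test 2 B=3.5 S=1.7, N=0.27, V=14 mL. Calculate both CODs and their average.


COD1 = 509.1 mg/L
COD2 = 277.7 mg/L
Average = 393.4 mg/L


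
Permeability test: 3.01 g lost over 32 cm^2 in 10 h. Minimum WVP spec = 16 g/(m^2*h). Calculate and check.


WVP = 94.06 g/(m^2*h)
Meets specification: Yes


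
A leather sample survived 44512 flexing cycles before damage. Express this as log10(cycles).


log10(44512) = 4.65


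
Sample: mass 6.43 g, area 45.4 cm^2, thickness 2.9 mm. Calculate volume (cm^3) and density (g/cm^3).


Volume = 13.166 cm^3
Density = 0.488 g/cm^3

Thickness in cm = 2.9 / 10 = 0.29 cm
Volume = 45.4 x 0.29 = 13.166 cm^3
Density = 6.43 / 13.166 = 0.488 g/cm^3


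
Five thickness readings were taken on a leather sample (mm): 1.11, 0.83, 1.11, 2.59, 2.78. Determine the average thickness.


1.68 mm

Sum = 1.11 + 0.83 + 1.11 + 2.59 + 2.78 = 8.42
Average = 8.42 / 5 = 1.68 mm


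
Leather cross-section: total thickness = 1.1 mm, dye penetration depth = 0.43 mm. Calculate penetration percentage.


Penetration% = 0.43 / 1.1 x 100
Penetration = 39.1%


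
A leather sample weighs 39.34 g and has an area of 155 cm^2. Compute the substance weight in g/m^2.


2538.1 g/m^2


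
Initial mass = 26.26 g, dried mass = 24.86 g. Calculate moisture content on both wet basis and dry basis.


Wet basis = 5.3%
Dry basis = 5.6%

Moisture lost = 26.26 - 24.86 = 1.40 g
Wet basis MC = 1.40 / 26.26 x 100 = 5.3%
Dry basis MC = 1.40 / 24.86 x 100 = 5.6%


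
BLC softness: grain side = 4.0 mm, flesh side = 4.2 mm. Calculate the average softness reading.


Average = (4.0 + 4.2) / 2
Average = 4.10 mm


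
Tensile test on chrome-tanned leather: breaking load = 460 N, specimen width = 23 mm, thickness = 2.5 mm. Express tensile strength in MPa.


8.00 MPa

Cross-section = 23 x 2.5 = 57.5 mm^2
TS = 460 / 57.5 = 8.00 MPa
(1 N/mm^2 = 1 MPa)


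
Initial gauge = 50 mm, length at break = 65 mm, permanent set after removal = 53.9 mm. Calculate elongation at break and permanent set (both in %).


Elongation at break = 30.0%
Permanent set = 7.8%

Elongation at break = (65 - 50) / 50 x 100 = 30.0%
Permanent set = (53.9 - 50) / 50 x 100 = 7.8%


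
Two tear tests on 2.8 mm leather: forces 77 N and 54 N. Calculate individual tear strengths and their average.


Tear 1 = 27.5 N/mm
Tear 2 = 19.3 N/mm
Average = 23.4 N/mm


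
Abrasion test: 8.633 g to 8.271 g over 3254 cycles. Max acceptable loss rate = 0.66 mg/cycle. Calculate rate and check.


Rate = 0.111 mg/cycle
Passes: Yes


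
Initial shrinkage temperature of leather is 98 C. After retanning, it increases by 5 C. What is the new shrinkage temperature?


New Ts = 98 + 5 = 103 C


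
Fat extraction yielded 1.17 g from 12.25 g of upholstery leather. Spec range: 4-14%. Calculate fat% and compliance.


Fat% = 1.17 / 12.25 x 100 = 9.6%
Spec range: 4-14%
Compliant: Yes


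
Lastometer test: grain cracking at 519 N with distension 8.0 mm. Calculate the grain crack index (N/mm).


Grain crack index = force / distension
Index = 519 / 8.0 = 64.9 N/mm


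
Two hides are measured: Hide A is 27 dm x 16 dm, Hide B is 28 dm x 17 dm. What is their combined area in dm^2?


908 dm^2

Hide A area = 27 x 16 = 432 dm^2
Hide B area = 28 x 17 = 476 dm^2
Total = 432 + 476 = 908 dm^2


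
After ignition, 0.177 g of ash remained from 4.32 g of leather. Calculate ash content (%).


4.10%


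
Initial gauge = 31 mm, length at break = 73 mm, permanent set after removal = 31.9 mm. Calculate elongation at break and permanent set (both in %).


Elongation at break = (73 - 31) / 31 x 100 = 135.5%
Permanent set = (31.9 - 31) / 31 x 100 = 2.9%


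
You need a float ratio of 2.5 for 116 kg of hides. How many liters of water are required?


290.0 L

Water = hide weight x target ratio
Water = 116 x 2.5 = 290.0 L


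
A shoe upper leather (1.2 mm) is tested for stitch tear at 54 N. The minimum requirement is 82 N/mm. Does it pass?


STS = 45.0 N/mm
Passes: No


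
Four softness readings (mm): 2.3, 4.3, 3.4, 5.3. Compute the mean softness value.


Sum = 2.3 + 4.3 + 3.4 + 5.3
Mean = 15.3 / 4 = 3.83 mm


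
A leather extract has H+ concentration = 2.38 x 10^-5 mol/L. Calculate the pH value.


pH = -log10[H+]
pH = -log10(2.38 x 10^-5) = 4.62


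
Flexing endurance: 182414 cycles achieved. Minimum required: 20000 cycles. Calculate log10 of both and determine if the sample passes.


log10(182414) = 5.26
log10(20000) = 4.30
Passes: Yes


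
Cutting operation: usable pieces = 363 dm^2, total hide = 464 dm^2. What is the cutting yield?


78.2%

Yield = usable / total x 100
Yield = 363 / 464 x 100 = 78.2%


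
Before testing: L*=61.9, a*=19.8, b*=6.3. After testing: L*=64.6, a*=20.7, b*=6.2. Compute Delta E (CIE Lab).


Delta E = 2.85

dL = 64.6 - 61.9 = 2.7
da = 20.7 - 19.8 = 0.9
db = 6.2 - 6.3 = -0.1
dE = sqrt((2.7)^2 + (0.9)^2 + (-0.1)^2) = 2.85


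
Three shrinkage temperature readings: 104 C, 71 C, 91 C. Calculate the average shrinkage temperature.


Average = (104 + 71 + 91) / 3
Average = 266 / 3 = 88.7 C


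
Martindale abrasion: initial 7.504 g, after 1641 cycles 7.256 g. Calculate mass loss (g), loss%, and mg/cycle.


Mass loss = 0.248 g
Loss = 3.30%
Rate = 0.151 mg/cycle

Loss = 7.504 - 7.256 = 0.248 g
Loss% = 0.248 / 7.504 x 100 = 3.30%
Rate = 0.248 / 1641 x 1000 = 0.151 mg/cycle


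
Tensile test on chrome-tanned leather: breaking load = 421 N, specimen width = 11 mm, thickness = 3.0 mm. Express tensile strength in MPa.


Cross-section = 11 x 3.0 = 33.0 mm^2
TS = 421 / 33.0 = 12.76 MPa
(1 N/mm^2 = 1 MPa)


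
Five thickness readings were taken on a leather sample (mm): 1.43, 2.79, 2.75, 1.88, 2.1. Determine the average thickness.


Sum = 1.43 + 2.79 + 2.75 + 1.88 + 2.1 = 10.95
Average = 10.95 / 5 = 2.19 mm


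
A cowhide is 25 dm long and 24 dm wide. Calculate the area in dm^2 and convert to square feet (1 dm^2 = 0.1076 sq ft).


600 dm^2
64.56 sq ft

Area = 25 x 24 = 600 dm^2
Conversion: 600 x 0.1076 = 64.56 sq ft


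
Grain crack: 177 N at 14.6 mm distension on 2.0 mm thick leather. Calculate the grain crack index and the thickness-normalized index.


Crack index = 12.1 N/mm
Normalized index = 6.1 N/mm per mm

Crack index = 177 / 14.6 = 12.1 N/mm
Normalized = 12.1 / 2.0 = 6.1 N/mm per mm


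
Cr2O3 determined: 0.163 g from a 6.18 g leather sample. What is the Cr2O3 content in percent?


2.64%

Cr2O3% = 0.163 / 6.18 x 100
Cr2O3% = 2.64%


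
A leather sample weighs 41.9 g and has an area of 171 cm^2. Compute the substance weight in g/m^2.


Substance weight = mass / area x 10000
SW = 41.9 / 171 x 10000
SW = 2450.3 g/m^2


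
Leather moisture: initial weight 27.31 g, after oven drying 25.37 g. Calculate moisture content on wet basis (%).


Moisture = 27.31 - 25.37 = 1.94 g
MC = 1.94 / 27.31 x 100 = 7.1%


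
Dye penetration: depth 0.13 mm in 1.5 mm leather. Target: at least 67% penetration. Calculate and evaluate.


Penetration = 8.7%
Meets target: No


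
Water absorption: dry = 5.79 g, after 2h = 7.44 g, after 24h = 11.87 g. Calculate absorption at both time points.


2h absorption = 28.5%
24h absorption = 105.0%

WA (2h) = (7.44 - 5.79) / 5.79 x 100 = 28.5%
WA (24h) = (11.87 - 5.79) / 5.79 x 100 = 105.0%


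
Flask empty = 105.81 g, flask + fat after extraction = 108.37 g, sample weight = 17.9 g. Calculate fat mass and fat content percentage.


Fat mass = 2.56 g
Fat content = 14.3%

Fat mass = 108.37 - 105.81 = 2.56 g
Fat% = 2.56 / 17.9 x 100 = 14.3%


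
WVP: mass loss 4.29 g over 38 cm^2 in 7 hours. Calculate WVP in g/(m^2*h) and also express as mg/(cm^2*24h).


WVP = 4.29 / (38 x 7) x 10000 = 161.28 g/(m^2*h)
Mass loss in mg = 4.29 x 1000 = 4290 mg
Per cm^2 per 24h in mg: 4290 x 24 / (38 x 7) = 102960 / 266 = 387.07 mg/(cm^2*24h)


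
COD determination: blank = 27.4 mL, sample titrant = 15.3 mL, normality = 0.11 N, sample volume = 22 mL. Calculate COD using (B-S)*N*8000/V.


COD = (27.4 - 15.3) x 0.11 x 8000 / 22
COD = 12.1 x 0.11 x 8000 / 22
COD = 484.0 mg/L


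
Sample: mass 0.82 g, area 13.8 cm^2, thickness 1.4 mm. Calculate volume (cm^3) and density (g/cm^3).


Volume = 1.932 cm^3
Density = 0.424 g/cm^3

Thickness in cm = 1.4 / 10 = 0.14 cm
Volume = 13.8 x 0.14 = 1.932 cm^3
Density = 0.82 / 1.932 = 0.424 g/cm^3


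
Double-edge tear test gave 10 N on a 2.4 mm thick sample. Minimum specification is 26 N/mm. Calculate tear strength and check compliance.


Tear strength = 10 / 2.4 = 4.2 N/mm
Required minimum = 26 N/mm
Compliant: No


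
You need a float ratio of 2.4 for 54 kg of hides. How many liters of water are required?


129.6 L


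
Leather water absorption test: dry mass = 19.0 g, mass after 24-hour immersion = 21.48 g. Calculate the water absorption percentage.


Water absorbed = 21.48 - 19.0 = 2.48 g
WA% = 2.48 / 19.0 x 100 = 13.1%


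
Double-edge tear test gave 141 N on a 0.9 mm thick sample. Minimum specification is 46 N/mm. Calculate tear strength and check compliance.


Tear strength = 141 / 0.9 = 156.7 N/mm
Required minimum = 46 N/mm
Compliant: Yes


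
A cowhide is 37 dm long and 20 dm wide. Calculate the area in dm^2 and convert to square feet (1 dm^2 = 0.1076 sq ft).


Area = 37 x 20 = 740 dm^2
Conversion: 740 x 0.1076 = 79.62 sq ft


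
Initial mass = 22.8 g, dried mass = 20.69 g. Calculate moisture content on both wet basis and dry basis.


Moisture lost = 22.8 - 20.69 = 2.11 g
Wet basis MC = 2.11 / 22.8 x 100 = 9.3%
Dry basis MC = 2.11 / 20.69 x 100 = 10.2%


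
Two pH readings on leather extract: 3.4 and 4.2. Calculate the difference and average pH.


Difference = 0.8
Average pH = 3.80


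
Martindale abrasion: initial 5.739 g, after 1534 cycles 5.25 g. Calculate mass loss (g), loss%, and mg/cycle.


Loss = 5.739 - 5.25 = 0.489 g
Loss% = 0.489 / 5.739 x 100 = 8.52%
Rate = 0.489 / 1534 x 1000 = 0.319 mg/cycle


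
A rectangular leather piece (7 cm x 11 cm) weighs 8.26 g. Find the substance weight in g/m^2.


1072.7 g/m^2

Area = 7 x 11 = 77 cm^2
SW = 8.26 / 77 x 10000 = 1072.7 g/m^2


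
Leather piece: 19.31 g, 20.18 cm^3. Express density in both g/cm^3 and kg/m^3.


Density = 19.31 / 20.18 = 0.957 g/cm^3
Convert: 0.957 x 1000 = 957 kg/m^3


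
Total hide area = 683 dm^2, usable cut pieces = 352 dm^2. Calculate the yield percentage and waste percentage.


Yield = 352 / 683 x 100 = 51.5%
Waste = 683 - 352 = 331 dm^2
Waste% = 100 - 51.5 = 48.5%


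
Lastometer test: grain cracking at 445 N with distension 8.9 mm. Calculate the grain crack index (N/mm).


Grain crack index = force / distension
Index = 445 / 8.9 = 50.0 N/mm


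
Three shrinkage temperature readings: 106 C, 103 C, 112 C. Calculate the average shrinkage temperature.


Average = (106 + 103 + 112) / 3
Average = 321 / 3 = 107.0 C


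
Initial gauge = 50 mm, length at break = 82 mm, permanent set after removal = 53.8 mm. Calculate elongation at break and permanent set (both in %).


Elongation at break = 64.0%
Permanent set = 7.6%


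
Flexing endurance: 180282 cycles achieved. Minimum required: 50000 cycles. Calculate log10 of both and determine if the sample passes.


log10(180282) = 5.26
log10(50000) = 4.70
Passes: Yes


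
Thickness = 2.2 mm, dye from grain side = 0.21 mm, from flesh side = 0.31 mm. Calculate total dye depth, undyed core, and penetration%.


Total dyed = 0.21 + 0.31 = 0.52 mm
Undyed core = 2.2 - 0.52 = 1.68 mm
Penetration = 0.52 / 2.2 x 100 = 23.6%


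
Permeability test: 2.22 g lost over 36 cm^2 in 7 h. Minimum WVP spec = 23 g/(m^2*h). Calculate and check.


WVP = 88.10 g/(m^2*h)
Meets specification: Yes
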